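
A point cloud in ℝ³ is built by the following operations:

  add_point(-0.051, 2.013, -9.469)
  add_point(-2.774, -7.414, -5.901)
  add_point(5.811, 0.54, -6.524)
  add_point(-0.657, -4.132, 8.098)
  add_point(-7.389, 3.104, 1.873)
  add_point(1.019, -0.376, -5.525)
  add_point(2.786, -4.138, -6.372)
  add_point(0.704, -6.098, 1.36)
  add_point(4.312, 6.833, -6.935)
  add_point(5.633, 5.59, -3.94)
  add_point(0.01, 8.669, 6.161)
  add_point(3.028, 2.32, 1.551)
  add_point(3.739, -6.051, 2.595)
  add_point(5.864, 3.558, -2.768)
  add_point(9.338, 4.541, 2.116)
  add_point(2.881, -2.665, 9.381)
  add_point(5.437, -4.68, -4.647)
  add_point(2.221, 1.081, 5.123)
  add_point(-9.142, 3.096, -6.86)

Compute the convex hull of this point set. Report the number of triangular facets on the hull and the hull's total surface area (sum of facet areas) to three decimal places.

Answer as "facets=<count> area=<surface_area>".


14 of the 19 inputs are extreme points: [0, 1, 2, 3, 4, 6, 7, 8, 10, 12, 14, 15, 16, 18].

Per-facet area ½‖(b−a)×(c−a)‖:
  f1: (p10, p15, p14) → 59.2536
  f2: (p8, p10, p18) → 93.5442
  f3: (p8, p10, p14) → 57.3352
  f4: (p3, p10, p15) → 24.4647
  f5: (p12, p15, p14) → 43.5926
  f6: (p12, p3, p15) → 14.4675
  f7: (p16, p12, p14) → 43.2111
  f8: (p16, p12, p1) → 32.7893
  f9: (p4, p10, p18) → 37.7916
  f10: (p4, p3, p10) → 56.7662
  f11: (p4, p1, p18) → 54.0267
  f12: (p4, p3, p1) → 75.4792
  f13: (p7, p3, p1) → 17.4193
  f14: (p7, p12, p1) → 9.0980
  f15: (p7, p12, p3) → 11.5173
  f16: (p0, p1, p18) → 48.2453
  f17: (p0, p8, p18) → 30.1573
  f18: (p6, p16, p1) → 8.4181
  f19: (p6, p0, p1) → 23.9194
  f20: (p2, p0, p8) → 19.5463
  f21: (p2, p8, p14) → 31.8783
  f22: (p2, p16, p14) → 28.0671
  f23: (p2, p6, p16) → 8.5519
  f24: (p2, p6, p0) → 17.9996
Σ area = 847.540

Check V−E+F: 14 − 36 + 24 = 2.

facets=24 area=847.540


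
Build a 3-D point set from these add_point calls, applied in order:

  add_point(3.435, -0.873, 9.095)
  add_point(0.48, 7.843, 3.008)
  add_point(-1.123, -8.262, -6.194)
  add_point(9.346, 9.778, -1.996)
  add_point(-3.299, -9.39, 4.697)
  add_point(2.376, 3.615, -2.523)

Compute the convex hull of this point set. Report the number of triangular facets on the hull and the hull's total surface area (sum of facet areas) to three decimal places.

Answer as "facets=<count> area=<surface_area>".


facets=8 area=521.537

Hull vertices (6/6): indices [0, 1, 2, 3, 4, 5].

Area of each hull facet:
  f1: (p0, p2, p4) → 64.3094
  f2: (p0, p2, p3) → 141.2518
  f3: (p1, p2, p4) → 96.2075
  f4: (p1, p0, p4) → 63.1428
  f5: (p1, p0, p3) → 56.1887
  f6: (p5, p2, p3) → 33.8350
  f7: (p5, p1, p3) → 32.6838
  f8: (p5, p1, p2) → 33.9180
Σ area = 521.537

Euler: V−E+F = 6−12+8 = 2.


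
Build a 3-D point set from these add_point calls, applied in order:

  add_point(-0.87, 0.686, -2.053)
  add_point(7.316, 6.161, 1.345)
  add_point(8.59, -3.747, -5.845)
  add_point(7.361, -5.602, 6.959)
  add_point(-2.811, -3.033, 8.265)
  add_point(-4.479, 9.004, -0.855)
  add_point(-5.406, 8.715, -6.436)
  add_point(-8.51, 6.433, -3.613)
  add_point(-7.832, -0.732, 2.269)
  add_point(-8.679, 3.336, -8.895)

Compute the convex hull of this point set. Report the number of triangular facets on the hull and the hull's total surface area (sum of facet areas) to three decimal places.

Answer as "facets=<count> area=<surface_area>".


Points on the hull: [1, 2, 3, 4, 5, 6, 7, 8, 9] (9 of 10).

Triangle areas on the boundary:
  f1: (p6, p2, p9) → 62.5938
  f2: (p8, p2, p9) → 105.7730
  f3: (p8, p4, p5) → 42.1448
  f4: (p8, p3, p2) → 105.0768
  f5: (p8, p3, p4) → 35.3981
  f6: (p1, p6, p2) → 92.8300
  f7: (p1, p6, p5) → 33.0826
  f8: (p1, p3, p2) → 70.5748
  f9: (p1, p4, p5) → 86.0653
  f10: (p1, p3, p4) → 67.9046
  f11: (p7, p8, p9) → 28.1097
  f12: (p7, p8, p5) → 25.6504
  f13: (p7, p6, p9) → 14.1626
  f14: (p7, p6, p5) → 12.0701
Σ area = 781.437

Euler: V−E+F = 9−21+14 = 2.

facets=14 area=781.437


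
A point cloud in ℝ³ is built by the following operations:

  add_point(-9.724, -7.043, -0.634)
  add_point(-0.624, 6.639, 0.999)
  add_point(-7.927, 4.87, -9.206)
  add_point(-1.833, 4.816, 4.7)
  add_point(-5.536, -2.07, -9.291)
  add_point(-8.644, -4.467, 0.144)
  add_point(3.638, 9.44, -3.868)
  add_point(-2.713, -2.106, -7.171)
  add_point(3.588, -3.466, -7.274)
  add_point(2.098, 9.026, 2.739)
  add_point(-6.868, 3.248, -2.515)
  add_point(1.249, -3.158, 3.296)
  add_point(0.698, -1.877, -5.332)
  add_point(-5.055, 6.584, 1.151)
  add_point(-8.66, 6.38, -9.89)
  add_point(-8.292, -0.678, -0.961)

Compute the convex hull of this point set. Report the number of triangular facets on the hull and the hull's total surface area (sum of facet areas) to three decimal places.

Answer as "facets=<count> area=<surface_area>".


facets=18 area=698.185

Hull vertices (11/16): indices [0, 3, 4, 5, 6, 8, 9, 11, 13, 14, 15].

Per-facet area ½‖(b−a)×(c−a)‖:
  f1: (p8, p14, p6) → 88.6019
  f2: (p4, p14, p0) → 45.8009
  f3: (p4, p8, p0) → 50.6763
  f4: (p4, p8, p14) → 37.2626
  f5: (p11, p8, p6) → 69.4778
  f6: (p11, p3, p0) → 53.2023
  f7: (p11, p8, p0) → 65.9792
  f8: (p15, p14, p0) → 28.6991
  f9: (p15, p13, p14) → 44.1650
  f10: (p5, p3, p0) → 4.3893
  f11: (p5, p13, p3) → 29.7115
  f12: (p5, p15, p0) → 3.3865
  f13: (p5, p15, p13) → 9.6149
  f14: (p9, p11, p6) → 41.2453
  f15: (p9, p11, p3) → 24.6421
  f16: (p9, p13, p3) → 15.5190
  f17: (p9, p14, p6) → 46.6664
  f18: (p9, p13, p14) → 39.1450
Σ area = 698.185

Check V−E+F: 11 − 27 + 18 = 2.


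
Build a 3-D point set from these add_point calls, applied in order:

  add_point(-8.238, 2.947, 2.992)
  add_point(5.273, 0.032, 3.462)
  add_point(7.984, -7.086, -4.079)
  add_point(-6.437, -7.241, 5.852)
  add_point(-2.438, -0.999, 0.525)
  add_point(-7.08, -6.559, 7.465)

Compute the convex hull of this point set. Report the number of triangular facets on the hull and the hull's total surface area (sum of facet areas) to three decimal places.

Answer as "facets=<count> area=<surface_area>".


Points on the hull: [0, 1, 2, 3, 4, 5] (6 of 6).

Per-facet area ½‖(b−a)×(c−a)‖:
  f1: (p5, p3, p0) → 9.8590
  f2: (p5, p3, p2) → 10.4020
  f3: (p1, p2, p0) → 69.0561
  f4: (p1, p5, p0) → 69.4628
  f5: (p1, p5, p2) → 77.5906
  f6: (p4, p2, p0) → 3.3463
  f7: (p4, p3, p0) → 33.4327
  f8: (p4, p3, p2) → 57.2484
Σ area = 330.398

Euler: V−E+F = 6−12+8 = 2.

facets=8 area=330.398


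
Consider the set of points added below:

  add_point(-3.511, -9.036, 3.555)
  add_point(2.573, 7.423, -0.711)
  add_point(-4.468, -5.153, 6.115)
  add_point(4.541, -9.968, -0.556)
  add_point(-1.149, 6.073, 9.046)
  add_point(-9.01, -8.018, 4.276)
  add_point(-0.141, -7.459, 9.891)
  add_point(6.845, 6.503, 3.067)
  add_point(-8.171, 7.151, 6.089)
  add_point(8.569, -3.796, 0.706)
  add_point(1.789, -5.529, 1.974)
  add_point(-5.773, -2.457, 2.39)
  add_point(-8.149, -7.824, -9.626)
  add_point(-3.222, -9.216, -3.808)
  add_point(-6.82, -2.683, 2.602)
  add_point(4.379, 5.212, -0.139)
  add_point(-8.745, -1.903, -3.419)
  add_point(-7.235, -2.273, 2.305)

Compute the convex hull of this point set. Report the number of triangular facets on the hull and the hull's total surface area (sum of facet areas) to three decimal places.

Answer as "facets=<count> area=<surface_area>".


facets=22 area=984.526

13 of the 18 inputs are extreme points: [0, 1, 3, 4, 5, 6, 7, 8, 9, 12, 13, 15, 16].

Facet areas (half cross-product norm):
  f1: (p3, p12, p9) → 53.4483
  f2: (p8, p7, p1) → 35.3523
  f3: (p8, p7, p4) → 33.4236
  f4: (p13, p12, p5) → 37.8801
  f5: (p13, p3, p12) → 14.9978
  f6: (p6, p3, p9) → 43.5416
  f7: (p6, p7, p9) → 70.5364
  f8: (p6, p7, p4) → 67.9090
  f9: (p6, p8, p5) → 79.3499
  f10: (p6, p8, p4) → 50.8959
  f11: (p15, p7, p9) → 21.1546
  f12: (p15, p7, p1) → 5.9378
  f13: (p15, p12, p9) → 97.7306
  f14: (p15, p12, p1) → 29.7218
  f15: (p16, p12, p1) → 55.1881
  f16: (p16, p8, p1) → 78.7339
  f17: (p16, p12, p5) → 41.8661
  f18: (p16, p8, p5) → 64.0024
  f19: (p0, p6, p5) → 19.7728
  f20: (p0, p6, p3) → 33.3898
  f21: (p0, p13, p5) → 20.4773
  f22: (p0, p13, p3) → 29.2162
Σ area = 984.526

Euler: V−E+F = 13−33+22 = 2.


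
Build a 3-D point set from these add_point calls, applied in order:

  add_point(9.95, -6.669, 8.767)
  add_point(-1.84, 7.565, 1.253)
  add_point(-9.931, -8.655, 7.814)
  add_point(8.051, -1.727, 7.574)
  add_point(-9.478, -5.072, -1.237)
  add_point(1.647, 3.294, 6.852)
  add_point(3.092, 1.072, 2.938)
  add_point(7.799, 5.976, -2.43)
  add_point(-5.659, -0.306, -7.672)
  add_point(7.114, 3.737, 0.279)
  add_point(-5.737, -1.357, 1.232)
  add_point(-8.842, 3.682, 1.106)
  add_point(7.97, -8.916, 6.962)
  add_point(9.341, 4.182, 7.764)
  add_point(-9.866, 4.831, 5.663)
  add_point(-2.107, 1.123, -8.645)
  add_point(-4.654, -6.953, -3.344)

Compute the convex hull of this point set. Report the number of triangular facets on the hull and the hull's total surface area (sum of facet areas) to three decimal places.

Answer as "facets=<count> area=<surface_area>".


Points on the hull: [0, 1, 2, 4, 7, 8, 11, 12, 13, 14, 15, 16] (12 of 17).

Facet areas (half cross-product norm):
  f1: (p7, p15, p1) → 57.5839
  f2: (p13, p0, p2) → 109.0746
  f3: (p13, p7, p0) → 55.0163
  f4: (p13, p7, p1) → 53.7209
  f5: (p11, p15, p1) → 45.1257
  f6: (p12, p16, p15) → 79.7223
  f7: (p12, p7, p0) → 29.7032
  f8: (p12, p7, p15) → 111.2967
  f9: (p12, p0, p2) → 26.5412
  f10: (p12, p16, p2) → 98.9357
  f11: (p14, p13, p1) → 58.4285
  f12: (p14, p11, p1) → 19.2317
  f13: (p14, p13, p2) → 131.8711
  f14: (p4, p16, p2) → 26.2524
  f15: (p4, p14, p2) → 57.2531
  f16: (p4, p14, p11) → 19.4029
  f17: (p8, p11, p15) → 18.7655
  f18: (p8, p4, p11) → 37.5843
  f19: (p8, p16, p15) → 14.9562
  f20: (p8, p4, p16) → 21.9646
Σ area = 1072.431

Euler: V−E+F = 12−30+20 = 2.

facets=20 area=1072.431


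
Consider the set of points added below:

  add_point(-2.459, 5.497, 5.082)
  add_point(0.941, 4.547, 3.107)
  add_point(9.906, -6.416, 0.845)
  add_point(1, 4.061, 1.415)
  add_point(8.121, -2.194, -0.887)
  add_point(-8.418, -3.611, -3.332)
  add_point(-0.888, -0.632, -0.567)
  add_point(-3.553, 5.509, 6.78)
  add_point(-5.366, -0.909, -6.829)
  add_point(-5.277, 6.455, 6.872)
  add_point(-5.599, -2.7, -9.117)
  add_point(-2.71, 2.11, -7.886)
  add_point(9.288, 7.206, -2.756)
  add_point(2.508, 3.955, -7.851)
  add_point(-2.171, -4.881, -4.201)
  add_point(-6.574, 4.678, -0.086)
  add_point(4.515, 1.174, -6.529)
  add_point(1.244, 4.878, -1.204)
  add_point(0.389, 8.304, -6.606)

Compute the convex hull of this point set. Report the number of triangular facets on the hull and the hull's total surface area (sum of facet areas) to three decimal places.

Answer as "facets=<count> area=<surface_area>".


Hull vertices (11/19): indices [2, 5, 7, 9, 10, 12, 13, 14, 15, 16, 18].

Area of each hull facet:
  f1: (p12, p9, p18) → 71.8811
  f2: (p7, p2, p5) → 126.7940
  f3: (p7, p9, p5) → 14.2214
  f4: (p7, p12, p2) → 110.6871
  f5: (p7, p12, p9) → 11.6646
  f6: (p15, p9, p5) → 26.5729
  f7: (p15, p9, p18) → 34.1043
  f8: (p15, p10, p5) → 29.3888
  f9: (p15, p10, p18) → 56.4513
  f10: (p14, p2, p5) → 21.5548
  f11: (p14, p10, p5) → 17.9385
  f12: (p14, p10, p2) → 23.5922
  f13: (p16, p12, p2) → 50.7266
  f14: (p16, p10, p2) → 62.3208
  f15: (p13, p12, p18) → 22.4790
  f16: (p13, p16, p12) → 15.7064
  f17: (p13, p10, p18) → 25.5308
  f18: (p13, p16, p10) → 19.4137
Σ area = 741.028

Euler characteristic 11−27+18 = 2 ✓

facets=18 area=741.028


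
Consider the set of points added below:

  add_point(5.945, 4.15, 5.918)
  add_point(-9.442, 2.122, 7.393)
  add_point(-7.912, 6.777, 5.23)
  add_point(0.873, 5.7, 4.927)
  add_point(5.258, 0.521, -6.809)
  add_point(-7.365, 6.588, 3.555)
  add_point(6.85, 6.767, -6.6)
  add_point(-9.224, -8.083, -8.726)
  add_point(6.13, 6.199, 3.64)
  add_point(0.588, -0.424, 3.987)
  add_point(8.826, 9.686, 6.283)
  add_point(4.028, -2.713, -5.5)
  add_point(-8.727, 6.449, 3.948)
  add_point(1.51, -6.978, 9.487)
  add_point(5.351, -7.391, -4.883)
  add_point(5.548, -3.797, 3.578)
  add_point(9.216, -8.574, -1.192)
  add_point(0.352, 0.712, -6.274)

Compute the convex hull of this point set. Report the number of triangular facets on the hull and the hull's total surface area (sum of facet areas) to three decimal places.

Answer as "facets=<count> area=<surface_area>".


11 of the 18 inputs are extreme points: [1, 2, 4, 5, 6, 7, 10, 12, 13, 14, 16].

Facet areas (half cross-product norm):
  f1: (p13, p10, p1) → 127.0972
  f2: (p13, p10, p16) → 118.3159
  f3: (p13, p7, p1) → 133.8092
  f4: (p13, p7, p16) → 128.4227
  f5: (p6, p10, p16) → 108.7739
  f6: (p12, p7, p1) → 52.8882
  f7: (p12, p6, p7) → 171.0193
  f8: (p14, p7, p16) → 22.1566
  f9: (p2, p10, p1) → 41.6904
  f10: (p2, p12, p1) → 4.1621
  f11: (p2, p12, p10) → 10.5539
  f12: (p5, p6, p10) → 104.8841
  f13: (p5, p12, p10) → 5.1963
  f14: (p5, p12, p6) → 4.2653
  f15: (p4, p6, p7) → 38.7143
  f16: (p4, p14, p7) → 61.4173
  f17: (p4, p6, p16) → 27.2508
  f18: (p4, p14, p16) → 20.6384
Σ area = 1181.256

Euler: V−E+F = 11−27+18 = 2.

facets=18 area=1181.256


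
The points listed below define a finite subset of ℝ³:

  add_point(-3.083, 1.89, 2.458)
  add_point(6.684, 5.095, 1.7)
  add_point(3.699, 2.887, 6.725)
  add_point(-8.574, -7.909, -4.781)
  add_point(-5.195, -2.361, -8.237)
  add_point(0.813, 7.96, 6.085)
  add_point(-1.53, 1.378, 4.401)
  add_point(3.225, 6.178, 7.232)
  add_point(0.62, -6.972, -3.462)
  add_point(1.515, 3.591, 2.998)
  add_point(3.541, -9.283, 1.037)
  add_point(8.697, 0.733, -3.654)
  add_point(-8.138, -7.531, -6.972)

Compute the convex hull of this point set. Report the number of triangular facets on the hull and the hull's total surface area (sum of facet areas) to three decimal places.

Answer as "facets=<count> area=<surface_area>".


facets=20 area=606.974

12 of the 13 inputs are extreme points: [0, 1, 2, 3, 4, 5, 6, 7, 8, 10, 11, 12].

Facet areas (half cross-product norm):
  f1: (p6, p10, p3) → 77.9561
  f2: (p1, p4, p11) → 53.5417
  f3: (p1, p4, p5) → 67.5769
  f4: (p8, p10, p11) → 32.5107
  f5: (p8, p4, p11) → 48.9793
  f6: (p0, p6, p3) → 14.5151
  f7: (p0, p6, p5) → 8.9520
  f8: (p0, p4, p3) → 42.9356
  f9: (p0, p4, p5) → 30.0865
  f10: (p2, p6, p10) → 36.2987
  f11: (p2, p10, p11) → 66.4364
  f12: (p2, p1, p11) → 19.2216
  f13: (p12, p4, p3) → 6.2004
  f14: (p12, p8, p4) → 26.0658
  f15: (p12, p10, p3) → 14.7746
  f16: (p12, p8, p10) → 18.9804
  f17: (p7, p6, p5) → 11.3495
  f18: (p7, p2, p6) → 9.7817
  f19: (p7, p1, p5) → 10.4342
  f20: (p7, p2, p1) → 10.3764
Σ area = 606.974

Euler: V−E+F = 12−30+20 = 2.


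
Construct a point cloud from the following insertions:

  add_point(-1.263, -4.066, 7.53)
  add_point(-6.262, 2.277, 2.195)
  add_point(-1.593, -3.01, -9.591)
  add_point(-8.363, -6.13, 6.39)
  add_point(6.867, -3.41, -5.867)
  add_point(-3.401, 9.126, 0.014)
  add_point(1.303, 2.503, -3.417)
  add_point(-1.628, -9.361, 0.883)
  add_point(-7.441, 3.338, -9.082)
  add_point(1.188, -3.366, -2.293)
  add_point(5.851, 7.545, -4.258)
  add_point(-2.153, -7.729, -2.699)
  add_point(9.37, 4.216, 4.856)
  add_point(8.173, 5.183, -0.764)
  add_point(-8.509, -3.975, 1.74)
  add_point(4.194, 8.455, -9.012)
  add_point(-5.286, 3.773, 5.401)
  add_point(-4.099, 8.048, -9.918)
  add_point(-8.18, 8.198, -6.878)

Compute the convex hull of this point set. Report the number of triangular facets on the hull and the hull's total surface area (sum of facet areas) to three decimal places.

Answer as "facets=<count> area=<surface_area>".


facets=28 area=1020.934

Hull vertices (16/19): indices [0, 2, 3, 4, 5, 7, 8, 10, 11, 12, 13, 14, 15, 16, 17, 18].

Facet areas (half cross-product norm):
  f1: (p16, p5, p12) → 54.9935
  f2: (p18, p17, p5) → 21.4644
  f3: (p18, p16, p5) → 30.9169
  f4: (p7, p4, p12) → 82.8271
  f5: (p15, p17, p5) → 41.1239
  f6: (p0, p16, p12) → 60.7008
  f7: (p0, p7, p12) → 56.4863
  f8: (p11, p7, p4) → 19.6777
  f9: (p13, p4, p12) → 27.2398
  f10: (p13, p15, p4) → 48.0606
  f11: (p10, p5, p12) → 53.2170
  f12: (p10, p15, p5) → 26.3205
  f13: (p10, p13, p12) → 6.6501
  f14: (p10, p13, p15) → 4.8885
  f15: (p3, p0, p16) → 33.0889
  f16: (p3, p18, p14) → 19.1078
  f17: (p3, p18, p16) → 65.5368
  f18: (p3, p0, p7) → 30.0185
  f19: (p3, p11, p14) → 21.3034
  f20: (p3, p11, p7) → 17.5998
  f21: (p2, p11, p4) → 37.0083
  f22: (p2, p15, p17) → 46.6395
  f23: (p2, p15, p4) → 54.7318
  f24: (p2, p11, p14) → 35.1056
  f25: (p8, p18, p17) → 12.6802
  f26: (p8, p2, p17) → 24.7334
  f27: (p8, p18, p14) → 34.8767
  f28: (p8, p2, p14) → 53.9358
Σ area = 1020.934

Euler characteristic 16−42+28 = 2 ✓


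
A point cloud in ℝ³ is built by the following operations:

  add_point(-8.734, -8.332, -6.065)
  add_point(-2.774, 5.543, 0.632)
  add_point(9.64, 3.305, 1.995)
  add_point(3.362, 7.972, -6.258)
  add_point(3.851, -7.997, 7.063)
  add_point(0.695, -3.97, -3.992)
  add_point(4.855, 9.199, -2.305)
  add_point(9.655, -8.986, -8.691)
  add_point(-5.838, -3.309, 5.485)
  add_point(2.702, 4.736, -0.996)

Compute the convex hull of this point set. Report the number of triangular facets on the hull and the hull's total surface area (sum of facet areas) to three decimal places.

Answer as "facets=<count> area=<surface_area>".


Extreme-point indices: [0, 1, 2, 3, 4, 6, 7, 8] — 8 of 10 on the boundary.

Facet areas (half cross-product norm):
  f1: (p4, p7, p0) → 137.4720
  f2: (p8, p4, p0) → 69.3701
  f3: (p3, p7, p0) → 155.9925
  f4: (p3, p6, p7) → 38.7516
  f5: (p2, p6, p7) → 69.7985
  f6: (p2, p4, p7) → 102.9765
  f7: (p2, p8, p4) → 74.3277
  f8: (p1, p2, p6) → 39.0493
  f9: (p1, p2, p8) → 66.6731
  f10: (p1, p3, p6) → 19.5858
  f11: (p1, p8, p0) → 68.1571
  f12: (p1, p3, p0) → 77.8727
Σ area = 920.027

Euler: V−E+F = 8−18+12 = 2.

facets=12 area=920.027


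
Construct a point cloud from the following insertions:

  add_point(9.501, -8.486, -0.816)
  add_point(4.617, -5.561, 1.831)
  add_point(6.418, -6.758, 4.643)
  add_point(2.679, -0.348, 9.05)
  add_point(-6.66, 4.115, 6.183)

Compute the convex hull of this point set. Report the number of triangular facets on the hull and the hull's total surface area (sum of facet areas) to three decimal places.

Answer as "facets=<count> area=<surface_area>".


facets=6 area=170.460

5 of the 5 inputs are extreme points: [0, 1, 2, 3, 4].

Facet areas (half cross-product norm):
  f1: (p3, p0, p4) → 69.0820
  f2: (p1, p0, p4) → 10.5302
  f3: (p2, p3, p4) → 38.7390
  f4: (p2, p1, p4) → 25.6441
  f5: (p2, p3, p0) → 15.5964
  f6: (p2, p1, p0) → 10.8678
Σ area = 170.460

Check V−E+F: 5 − 9 + 6 = 2.


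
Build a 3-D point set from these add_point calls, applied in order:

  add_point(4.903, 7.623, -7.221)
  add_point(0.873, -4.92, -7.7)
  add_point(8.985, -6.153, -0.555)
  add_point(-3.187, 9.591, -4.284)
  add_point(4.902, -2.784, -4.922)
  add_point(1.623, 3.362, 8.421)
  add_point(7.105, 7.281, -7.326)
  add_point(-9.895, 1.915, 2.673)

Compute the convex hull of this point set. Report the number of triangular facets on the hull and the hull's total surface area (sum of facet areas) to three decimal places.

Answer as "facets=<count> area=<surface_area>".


facets=10 area=687.188

Points on the hull: [0, 1, 2, 3, 5, 6, 7] (7 of 8).

Area of each hull facet:
  f1: (p5, p2, p7) → 96.7311
  f2: (p5, p3, p7) → 76.1871
  f3: (p1, p2, p7) → 88.7746
  f4: (p1, p3, p7) → 90.4365
  f5: (p6, p1, p2) → 72.0730
  f6: (p6, p5, p2) → 106.3527
  f7: (p6, p5, p3) → 81.0558
  f8: (p0, p1, p3) → 58.1046
  f9: (p0, p6, p3) → 2.9433
  f10: (p0, p6, p1) → 14.5292
Σ area = 687.188

Check V−E+F: 7 − 15 + 10 = 2.


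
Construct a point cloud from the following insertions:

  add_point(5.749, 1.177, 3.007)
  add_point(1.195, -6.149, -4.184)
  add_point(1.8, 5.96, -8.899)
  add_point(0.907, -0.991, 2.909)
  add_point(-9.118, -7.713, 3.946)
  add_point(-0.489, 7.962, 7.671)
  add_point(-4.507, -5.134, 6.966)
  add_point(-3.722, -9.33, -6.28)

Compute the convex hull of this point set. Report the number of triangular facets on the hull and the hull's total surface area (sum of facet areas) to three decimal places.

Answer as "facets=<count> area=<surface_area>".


Hull vertices (7/8): indices [0, 1, 2, 4, 5, 6, 7].

Triangle areas on the boundary:
  f1: (p2, p5, p4) → 149.5195
  f2: (p2, p5, p0) → 69.3323
  f3: (p7, p2, p4) → 94.7916
  f4: (p6, p5, p4) → 31.6422
  f5: (p6, p5, p0) → 62.4016
  f6: (p6, p7, p4) → 35.1576
  f7: (p1, p2, p0) → 67.1369
  f8: (p1, p7, p2) → 37.2420
  f9: (p1, p6, p0) → 63.4614
  f10: (p1, p6, p7) → 39.0691
Σ area = 649.754

Check V−E+F: 7 − 15 + 10 = 2.

facets=10 area=649.754


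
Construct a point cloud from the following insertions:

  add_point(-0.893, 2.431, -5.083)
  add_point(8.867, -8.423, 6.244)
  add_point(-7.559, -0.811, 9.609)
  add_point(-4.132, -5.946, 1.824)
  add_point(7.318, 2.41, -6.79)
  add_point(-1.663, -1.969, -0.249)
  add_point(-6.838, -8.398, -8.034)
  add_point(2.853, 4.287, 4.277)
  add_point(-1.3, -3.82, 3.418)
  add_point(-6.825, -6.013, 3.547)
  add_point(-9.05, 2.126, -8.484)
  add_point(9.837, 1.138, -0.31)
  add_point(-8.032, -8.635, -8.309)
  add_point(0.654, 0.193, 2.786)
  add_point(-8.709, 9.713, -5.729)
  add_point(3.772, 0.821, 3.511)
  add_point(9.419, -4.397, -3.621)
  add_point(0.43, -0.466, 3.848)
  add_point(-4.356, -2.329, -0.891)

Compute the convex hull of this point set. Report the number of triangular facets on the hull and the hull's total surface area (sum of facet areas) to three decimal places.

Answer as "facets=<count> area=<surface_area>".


facets=18 area=1106.455

11 of the 19 inputs are extreme points: [1, 2, 4, 6, 7, 9, 10, 11, 12, 14, 16].

Facet areas (half cross-product norm):
  f1: (p2, p12, p10) → 97.7342
  f2: (p4, p12, p10) → 88.6866
  f3: (p9, p2, p12) → 24.5955
  f4: (p9, p1, p12) → 95.6858
  f5: (p9, p1, p2) → 64.4733
  f6: (p16, p1, p11) → 34.1034
  f7: (p16, p4, p11) → 21.4913
  f8: (p14, p4, p10) → 66.1910
  f9: (p14, p2, p10) → 72.9491
  f10: (p6, p4, p12) → 5.1030
  f11: (p6, p16, p4) → 66.6834
  f12: (p6, p1, p12) → 6.8484
  f13: (p6, p16, p1) → 91.9009
  f14: (p7, p4, p11) → 31.2927
  f15: (p7, p14, p4) → 94.8986
  f16: (p7, p14, p2) → 101.6286
  f17: (p7, p1, p11) → 51.8249
  f18: (p7, p1, p2) → 90.3645
Σ area = 1106.455

Euler characteristic 11−27+18 = 2 ✓


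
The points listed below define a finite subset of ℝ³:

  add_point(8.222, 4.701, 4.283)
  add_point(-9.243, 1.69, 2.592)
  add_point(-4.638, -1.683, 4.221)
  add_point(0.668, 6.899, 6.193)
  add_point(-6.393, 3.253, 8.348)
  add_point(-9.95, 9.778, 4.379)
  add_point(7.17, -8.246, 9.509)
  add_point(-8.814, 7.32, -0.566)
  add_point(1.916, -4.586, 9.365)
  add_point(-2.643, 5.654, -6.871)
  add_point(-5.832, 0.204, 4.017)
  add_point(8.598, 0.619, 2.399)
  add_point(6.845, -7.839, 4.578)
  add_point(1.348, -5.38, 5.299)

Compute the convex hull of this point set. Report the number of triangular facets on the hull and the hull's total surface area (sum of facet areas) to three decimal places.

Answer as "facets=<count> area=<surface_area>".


facets=22 area=739.935

13 of the 14 inputs are extreme points: [0, 1, 2, 3, 4, 5, 6, 7, 8, 9, 11, 12, 13].

Triangle areas on the boundary:
  f1: (p0, p6, p11) → 23.3168
  f2: (p0, p9, p5) → 107.4205
  f3: (p0, p9, p11) → 34.5811
  f4: (p7, p9, p5) → 13.9132
  f5: (p7, p1, p5) → 18.2017
  f6: (p7, p1, p9) → 28.2849
  f7: (p12, p1, p9) → 111.9791
  f8: (p12, p6, p11) → 21.0100
  f9: (p12, p9, p11) → 65.1983
  f10: (p3, p0, p5) → 17.6591
  f11: (p3, p0, p6) → 56.4318
  f12: (p13, p12, p6) → 15.0314
  f13: (p4, p3, p5) → 34.4961
  f14: (p4, p1, p5) → 25.4092
  f15: (p2, p12, p1) → 10.9178
  f16: (p2, p13, p12) → 6.4138
  f17: (p2, p13, p6) → 11.5418
  f18: (p8, p3, p6) → 29.5030
  f19: (p8, p4, p3) → 45.1065
  f20: (p8, p2, p6) → 16.5492
  f21: (p8, p4, p1) → 36.9070
  f22: (p8, p2, p1) → 10.0619
Σ area = 739.935

Euler: V−E+F = 13−33+22 = 2.


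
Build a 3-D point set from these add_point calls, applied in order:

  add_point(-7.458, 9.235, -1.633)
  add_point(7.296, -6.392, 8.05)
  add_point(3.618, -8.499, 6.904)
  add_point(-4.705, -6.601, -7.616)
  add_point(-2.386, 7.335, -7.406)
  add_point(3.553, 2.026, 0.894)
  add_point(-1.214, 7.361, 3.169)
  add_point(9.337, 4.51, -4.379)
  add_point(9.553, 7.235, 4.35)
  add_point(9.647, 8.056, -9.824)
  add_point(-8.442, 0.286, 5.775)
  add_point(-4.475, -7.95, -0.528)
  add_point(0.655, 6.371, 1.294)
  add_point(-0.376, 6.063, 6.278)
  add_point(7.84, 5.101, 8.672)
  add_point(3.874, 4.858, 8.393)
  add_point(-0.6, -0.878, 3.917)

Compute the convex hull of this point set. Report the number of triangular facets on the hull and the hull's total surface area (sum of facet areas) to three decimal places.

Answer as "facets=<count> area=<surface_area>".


facets=22 area=1131.600

Hull vertices (13/17): indices [0, 1, 2, 3, 4, 7, 8, 9, 10, 11, 13, 14, 15].

Per-facet area ½‖(b−a)×(c−a)‖:
  f1: (p0, p3, p10) → 88.0617
  f2: (p1, p2, p10) → 29.9173
  f3: (p1, p3, p9) → 191.0498
  f4: (p1, p3, p2) → 29.9965
  f5: (p11, p2, p10) → 60.8657
  f6: (p11, p3, p10) → 36.6029
  f7: (p11, p3, p2) → 28.5107
  f8: (p13, p0, p10) → 50.7170
  f9: (p8, p0, p9) → 121.6111
  f10: (p8, p1, p14) → 27.1842
  f11: (p8, p13, p14) → 22.0102
  f12: (p8, p13, p0) → 50.2366
  f13: (p4, p3, p9) → 84.8152
  f14: (p4, p0, p9) → 31.8280
  f15: (p4, p0, p3) → 55.3531
  f16: (p15, p13, p10) → 19.7591
  f17: (p15, p13, p14) → 4.6469
  f18: (p15, p1, p10) → 78.6274
  f19: (p15, p1, p14) → 22.8052
  f20: (p7, p1, p9) → 8.6793
  f21: (p7, p8, p9) → 22.9775
  f22: (p7, p8, p1) → 65.3452
Σ area = 1131.600

Euler: V−E+F = 13−33+22 = 2.


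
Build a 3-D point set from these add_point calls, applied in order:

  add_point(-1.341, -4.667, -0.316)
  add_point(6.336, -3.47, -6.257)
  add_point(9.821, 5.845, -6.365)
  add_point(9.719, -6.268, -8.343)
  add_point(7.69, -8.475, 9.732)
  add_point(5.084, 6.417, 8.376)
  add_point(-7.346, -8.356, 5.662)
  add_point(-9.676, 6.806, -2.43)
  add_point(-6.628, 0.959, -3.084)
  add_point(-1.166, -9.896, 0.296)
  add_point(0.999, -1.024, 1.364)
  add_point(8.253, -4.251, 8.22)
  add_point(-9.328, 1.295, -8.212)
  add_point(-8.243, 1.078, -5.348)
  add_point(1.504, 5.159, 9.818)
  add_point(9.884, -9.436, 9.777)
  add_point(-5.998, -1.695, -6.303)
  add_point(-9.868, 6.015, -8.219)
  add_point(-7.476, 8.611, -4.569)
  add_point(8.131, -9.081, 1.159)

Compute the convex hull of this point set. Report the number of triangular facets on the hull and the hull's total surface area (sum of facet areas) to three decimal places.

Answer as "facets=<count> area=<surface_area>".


facets=22 area=1359.300

Points on the hull: [2, 3, 4, 5, 6, 7, 9, 12, 14, 15, 17, 18, 19] (13 of 20).

Per-facet area ½‖(b−a)×(c−a)‖:
  f1: (p2, p3, p17) → 121.3555
  f2: (p2, p3, p15) → 112.8855
  f3: (p6, p9, p15) → 60.0810
  f4: (p12, p3, p17) → 42.9103
  f5: (p12, p3, p9) → 116.0490
  f6: (p12, p6, p9) → 66.7877
  f7: (p19, p9, p15) → 39.5456
  f8: (p19, p3, p15) → 18.6171
  f9: (p19, p3, p9) → 46.8225
  f10: (p4, p6, p15) → 8.4363
  f11: (p4, p14, p15) → 11.9915
  f12: (p4, p14, p6) → 106.6596
  f13: (p5, p2, p15) → 128.6565
  f14: (p5, p14, p15) → 33.6543
  f15: (p7, p14, p6) → 123.4877
  f16: (p7, p12, p17) → 13.7700
  f17: (p7, p12, p6) → 66.7377
  f18: (p18, p5, p14) → 34.9504
  f19: (p18, p7, p14) → 29.5749
  f20: (p18, p5, p2) → 124.8361
  f21: (p18, p2, p17) → 42.5164
  f22: (p18, p7, p17) → 8.9747
Σ area = 1359.300

Check V−E+F: 13 − 33 + 22 = 2.


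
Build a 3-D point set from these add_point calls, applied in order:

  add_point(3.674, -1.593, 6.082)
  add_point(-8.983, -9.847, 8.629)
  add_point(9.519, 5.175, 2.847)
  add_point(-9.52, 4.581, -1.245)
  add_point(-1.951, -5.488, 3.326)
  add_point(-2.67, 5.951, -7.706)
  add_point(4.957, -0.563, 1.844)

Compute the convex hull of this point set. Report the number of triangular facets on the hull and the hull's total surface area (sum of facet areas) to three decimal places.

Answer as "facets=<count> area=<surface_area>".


Extreme-point indices: [0, 1, 2, 3, 4, 5, 6] — 7 of 7 on the boundary.

Area of each hull facet:
  f1: (p5, p2, p3) → 76.4645
  f2: (p5, p1, p3) → 73.0079
  f3: (p6, p5, p2) → 51.1150
  f4: (p0, p2, p3) → 77.3144
  f5: (p0, p1, p3) → 115.0566
  f6: (p0, p6, p2) → 16.3933
  f7: (p4, p5, p1) → 58.6661
  f8: (p4, p6, p5) → 59.5505
  f9: (p4, p0, p1) → 29.5680
  f10: (p4, p0, p6) → 16.7650
Σ area = 573.901

Euler characteristic 7−15+10 = 2 ✓

facets=10 area=573.901


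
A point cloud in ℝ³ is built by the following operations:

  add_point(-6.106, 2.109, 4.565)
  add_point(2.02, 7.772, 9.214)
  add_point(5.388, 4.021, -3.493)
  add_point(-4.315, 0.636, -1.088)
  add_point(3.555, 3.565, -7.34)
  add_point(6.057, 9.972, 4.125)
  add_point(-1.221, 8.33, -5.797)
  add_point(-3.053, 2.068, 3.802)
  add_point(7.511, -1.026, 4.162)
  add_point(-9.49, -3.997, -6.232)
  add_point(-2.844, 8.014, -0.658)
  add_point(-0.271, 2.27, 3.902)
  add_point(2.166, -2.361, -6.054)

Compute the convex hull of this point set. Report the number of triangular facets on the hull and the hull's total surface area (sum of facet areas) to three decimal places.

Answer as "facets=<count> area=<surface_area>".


facets=16 area=677.943

Extreme-point indices: [0, 1, 2, 4, 5, 6, 8, 9, 10, 12] — 10 of 13 on the boundary.

Facet areas (half cross-product norm):
  f1: (p0, p8, p9) → 89.1538
  f2: (p12, p8, p9) → 59.7322
  f3: (p12, p4, p9) → 34.2948
  f4: (p12, p4, p8) → 36.0861
  f5: (p6, p4, p9) → 50.4119
  f6: (p6, p4, p5) → 42.5623
  f7: (p2, p5, p8) → 43.1131
  f8: (p2, p4, p8) → 12.8796
  f9: (p2, p4, p5) → 12.4427
  f10: (p1, p5, p8) → 36.8983
  f11: (p1, p0, p8) → 61.4580
  f12: (p10, p1, p0) → 43.1333
  f13: (p10, p0, p9) → 54.6497
  f14: (p10, p6, p9) → 39.3677
  f15: (p10, p6, p5) → 27.3718
  f16: (p10, p1, p5) → 34.3876
Σ area = 677.943

Check V−E+F: 10 − 24 + 16 = 2.


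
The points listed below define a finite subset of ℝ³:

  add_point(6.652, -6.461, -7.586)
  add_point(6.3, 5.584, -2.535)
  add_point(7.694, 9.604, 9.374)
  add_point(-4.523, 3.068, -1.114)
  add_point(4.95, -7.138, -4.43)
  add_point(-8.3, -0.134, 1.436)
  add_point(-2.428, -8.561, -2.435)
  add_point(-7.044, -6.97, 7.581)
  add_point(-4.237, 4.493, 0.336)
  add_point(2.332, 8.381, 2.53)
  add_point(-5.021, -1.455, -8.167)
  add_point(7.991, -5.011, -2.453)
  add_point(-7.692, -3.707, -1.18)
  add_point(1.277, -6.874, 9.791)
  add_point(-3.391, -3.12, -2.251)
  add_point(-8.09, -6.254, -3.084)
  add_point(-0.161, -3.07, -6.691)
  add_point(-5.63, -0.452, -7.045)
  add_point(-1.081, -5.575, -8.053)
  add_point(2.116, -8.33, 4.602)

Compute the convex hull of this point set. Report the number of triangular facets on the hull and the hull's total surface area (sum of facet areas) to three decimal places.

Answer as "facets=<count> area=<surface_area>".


facets=28 area=990.373

Hull vertices (16/20): indices [0, 1, 2, 4, 5, 6, 7, 8, 9, 10, 11, 13, 15, 17, 18, 19].

Per-facet area ½‖(b−a)×(c−a)‖:
  f1: (p13, p2, p11) → 118.1856
  f2: (p1, p2, p11) → 64.9418
  f3: (p7, p15, p5) → 34.5713
  f4: (p7, p2, p5) → 94.3361
  f5: (p7, p13, p2) → 71.1902
  f6: (p6, p7, p15) → 32.2112
  f7: (p9, p1, p2) → 29.6305
  f8: (p17, p15, p5) → 27.0070
  f9: (p17, p9, p1) → 49.3512
  f10: (p19, p13, p11) → 19.2873
  f11: (p19, p7, p13) → 23.3667
  f12: (p19, p6, p7) → 39.4684
  f13: (p8, p17, p5) → 26.2073
  f14: (p8, p17, p9) → 27.9063
  f15: (p8, p2, p5) → 38.4748
  f16: (p8, p9, p2) → 21.4388
  f17: (p0, p1, p11) → 28.8135
  f18: (p0, p19, p11) → 24.1270
  f19: (p10, p17, p1) → 11.2912
  f20: (p10, p0, p1) → 77.1671
  f21: (p10, p17, p15) → 6.0419
  f22: (p4, p19, p6) → 31.0301
  f23: (p4, p0, p6) → 10.1498
  f24: (p4, p0, p19) → 3.4231
  f25: (p18, p10, p15) → 21.3701
  f26: (p18, p10, p0) → 14.2219
  f27: (p18, p6, p15) → 19.9391
  f28: (p18, p0, p6) → 25.2240
Σ area = 990.373

Check V−E+F: 16 − 42 + 28 = 2.


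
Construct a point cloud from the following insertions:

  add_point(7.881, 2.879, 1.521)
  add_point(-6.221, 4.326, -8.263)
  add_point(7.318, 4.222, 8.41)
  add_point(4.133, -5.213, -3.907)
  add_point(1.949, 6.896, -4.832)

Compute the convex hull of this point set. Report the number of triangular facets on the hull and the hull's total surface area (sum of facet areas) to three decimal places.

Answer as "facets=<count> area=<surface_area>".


Points on the hull: [0, 1, 2, 3, 4] (5 of 5).

Area of each hull facet:
  f1: (p2, p3, p1) → 116.6953
  f2: (p2, p3, p0) → 28.6084
  f3: (p4, p3, p1) → 56.6978
  f4: (p4, p3, p0) → 48.4941
  f5: (p4, p2, p1) → 52.9039
  f6: (p4, p2, p0) → 28.8031
Σ area = 332.203

Euler: V−E+F = 5−9+6 = 2.

facets=6 area=332.203


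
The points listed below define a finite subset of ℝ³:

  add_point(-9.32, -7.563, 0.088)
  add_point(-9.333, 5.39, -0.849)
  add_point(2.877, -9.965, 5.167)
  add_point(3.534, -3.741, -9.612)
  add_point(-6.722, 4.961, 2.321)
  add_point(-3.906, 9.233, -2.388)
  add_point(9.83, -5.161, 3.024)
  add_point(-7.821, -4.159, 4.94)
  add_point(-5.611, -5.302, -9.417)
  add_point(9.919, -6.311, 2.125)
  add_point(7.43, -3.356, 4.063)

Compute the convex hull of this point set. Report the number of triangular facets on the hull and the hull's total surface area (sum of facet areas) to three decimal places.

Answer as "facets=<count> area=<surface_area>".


facets=18 area=835.326

Hull vertices (11/11): indices [0, 1, 2, 3, 4, 5, 6, 7, 8, 9, 10].

Per-facet area ½‖(b−a)×(c−a)‖:
  f1: (p3, p2, p9) → 57.8046
  f2: (p8, p3, p2) → 73.8811
  f3: (p8, p0, p2) → 70.0413
  f4: (p8, p0, p1) → 65.1245
  f5: (p7, p0, p2) → 37.1906
  f6: (p7, p10, p2) → 49.0531
  f7: (p7, p10, p4) → 71.8595
  f8: (p7, p0, p1) → 34.4292
  f9: (p7, p4, p1) → 19.1596
  f10: (p6, p2, p9) → 6.1986
  f11: (p6, p10, p2) → 12.8711
  f12: (p6, p3, p9) → 9.3077
  f13: (p5, p10, p4) → 57.3604
  f14: (p5, p4, p1) → 13.5642
  f15: (p5, p6, p3) → 117.1125
  f16: (p5, p6, p10) → 19.0363
  f17: (p5, p8, p1) → 48.3019
  f18: (p5, p8, p3) → 73.0297
Σ area = 835.326

Euler: V−E+F = 11−27+18 = 2.


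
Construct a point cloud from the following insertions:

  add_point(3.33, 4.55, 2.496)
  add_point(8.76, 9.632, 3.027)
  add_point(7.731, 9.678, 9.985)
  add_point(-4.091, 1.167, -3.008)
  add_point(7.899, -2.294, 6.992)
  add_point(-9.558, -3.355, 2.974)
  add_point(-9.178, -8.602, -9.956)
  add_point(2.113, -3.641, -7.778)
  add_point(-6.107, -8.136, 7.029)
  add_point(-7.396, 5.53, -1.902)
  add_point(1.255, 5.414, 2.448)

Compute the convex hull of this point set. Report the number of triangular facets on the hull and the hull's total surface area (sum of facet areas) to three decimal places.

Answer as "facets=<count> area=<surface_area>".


facets=12 area=1009.722

Points on the hull: [1, 2, 4, 5, 6, 7, 8, 9] (8 of 11).

Triangle areas on the boundary:
  f1: (p4, p2, p1) → 42.0458
  f2: (p9, p6, p5) → 71.8141
  f3: (p9, p2, p5) → 101.8114
  f4: (p9, p2, p1) → 60.4756
  f5: (p8, p2, p5) → 80.4025
  f6: (p8, p4, p2) → 87.3568
  f7: (p8, p6, p5) → 48.2211
  f8: (p8, p4, p6) → 129.0603
  f9: (p7, p4, p1) → 98.5041
  f10: (p7, p4, p6) → 84.9957
  f11: (p7, p9, p1) → 117.8842
  f12: (p7, p9, p6) → 87.1504
Σ area = 1009.722

Euler: V−E+F = 8−18+12 = 2.


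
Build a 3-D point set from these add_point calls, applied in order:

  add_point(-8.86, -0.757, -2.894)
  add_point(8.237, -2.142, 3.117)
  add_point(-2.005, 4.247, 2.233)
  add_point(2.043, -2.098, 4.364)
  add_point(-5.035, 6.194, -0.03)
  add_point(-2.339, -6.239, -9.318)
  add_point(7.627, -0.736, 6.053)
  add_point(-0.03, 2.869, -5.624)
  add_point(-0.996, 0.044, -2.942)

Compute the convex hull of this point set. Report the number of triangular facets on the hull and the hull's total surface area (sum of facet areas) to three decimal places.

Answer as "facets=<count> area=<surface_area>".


facets=12 area=432.339

Hull vertices (8/9): indices [0, 1, 2, 3, 4, 5, 6, 7].

Per-facet area ½‖(b−a)×(c−a)‖:
  f1: (p3, p5, p0) → 68.4146
  f2: (p3, p5, p1) → 46.9750
  f3: (p7, p4, p0) → 33.1504
  f4: (p7, p5, p0) → 45.1941
  f5: (p7, p5, p1) → 65.7290
  f6: (p6, p3, p1) → 9.7678
  f7: (p6, p7, p1) → 20.4872
  f8: (p6, p7, p4) → 58.7198
  f9: (p2, p6, p4) → 5.7576
  f10: (p2, p6, p3) → 21.7227
  f11: (p2, p4, p0) → 17.7954
  f12: (p2, p3, p0) → 38.6256
Σ area = 432.339

Check V−E+F: 8 − 18 + 12 = 2.


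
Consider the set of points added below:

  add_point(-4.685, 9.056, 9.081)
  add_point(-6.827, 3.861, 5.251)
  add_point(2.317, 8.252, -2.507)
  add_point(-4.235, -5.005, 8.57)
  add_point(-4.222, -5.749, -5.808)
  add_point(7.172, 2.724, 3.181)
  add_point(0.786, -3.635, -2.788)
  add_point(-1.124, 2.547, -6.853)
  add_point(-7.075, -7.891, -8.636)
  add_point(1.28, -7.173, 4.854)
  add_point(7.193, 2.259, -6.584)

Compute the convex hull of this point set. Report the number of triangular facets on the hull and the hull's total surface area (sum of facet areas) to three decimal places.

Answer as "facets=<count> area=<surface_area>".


Extreme-point indices: [0, 1, 2, 3, 5, 7, 8, 9, 10] — 9 of 11 on the boundary.

Area of each hull facet:
  f1: (p9, p10, p8) → 116.8831
  f2: (p7, p10, p8) → 44.7856
  f3: (p7, p1, p8) → 81.6518
  f4: (p7, p1, p0) → 40.8678
  f5: (p3, p1, p8) → 84.5413
  f6: (p3, p9, p8) → 55.4801
  f7: (p3, p1, p0) → 30.3426
  f8: (p5, p9, p10) → 56.5819
  f9: (p5, p3, p0) → 91.1339
  f10: (p5, p3, p9) → 39.7800
  f11: (p2, p7, p10) → 29.9775
  f12: (p2, p7, p0) → 51.6911
  f13: (p2, p5, p10) → 36.9798
  f14: (p2, p5, p0) → 61.5515
Σ area = 822.248

Euler characteristic 9−21+14 = 2 ✓

facets=14 area=822.248


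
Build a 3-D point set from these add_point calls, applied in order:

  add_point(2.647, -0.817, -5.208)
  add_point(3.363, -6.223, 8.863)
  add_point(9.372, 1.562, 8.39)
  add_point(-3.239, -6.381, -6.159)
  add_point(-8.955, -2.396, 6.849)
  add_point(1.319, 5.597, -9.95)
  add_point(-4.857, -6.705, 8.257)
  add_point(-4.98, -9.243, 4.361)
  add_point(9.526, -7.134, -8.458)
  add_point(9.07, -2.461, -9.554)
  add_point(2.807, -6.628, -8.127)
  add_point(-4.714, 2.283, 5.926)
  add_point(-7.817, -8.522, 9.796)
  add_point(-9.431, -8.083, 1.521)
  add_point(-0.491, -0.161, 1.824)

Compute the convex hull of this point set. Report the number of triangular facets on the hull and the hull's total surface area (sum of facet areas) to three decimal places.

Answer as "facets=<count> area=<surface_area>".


Points on the hull: [1, 2, 3, 4, 5, 7, 8, 9, 10, 11, 12, 13] (12 of 15).

Per-facet area ½‖(b−a)×(c−a)‖:
  f1: (p3, p5, p13) → 54.4522
  f2: (p7, p12, p13) → 16.6562
  f3: (p11, p2, p5) → 121.9576
  f4: (p11, p2, p12) → 84.0868
  f5: (p9, p2, p8) → 44.3347
  f6: (p9, p2, p5) → 102.2392
  f7: (p1, p2, p8) → 88.5879
  f8: (p1, p2, p12) → 36.7411
  f9: (p1, p7, p8) → 90.3920
  f10: (p1, p7, p12) → 30.6740
  f11: (p4, p12, p13) → 25.2493
  f12: (p4, p11, p12) → 17.5339
  f13: (p4, p5, p13) → 80.6186
  f14: (p4, p11, p5) → 47.6665
  f15: (p10, p3, p5) → 39.3832
  f16: (p10, p9, p5) → 42.2212
  f17: (p10, p9, p8) → 16.0646
  f18: (p10, p3, p13) → 18.3038
  f19: (p10, p7, p13) → 40.3557
  f20: (p10, p7, p8) → 42.2161
Σ area = 1039.734

Euler characteristic 12−30+20 = 2 ✓

facets=20 area=1039.734


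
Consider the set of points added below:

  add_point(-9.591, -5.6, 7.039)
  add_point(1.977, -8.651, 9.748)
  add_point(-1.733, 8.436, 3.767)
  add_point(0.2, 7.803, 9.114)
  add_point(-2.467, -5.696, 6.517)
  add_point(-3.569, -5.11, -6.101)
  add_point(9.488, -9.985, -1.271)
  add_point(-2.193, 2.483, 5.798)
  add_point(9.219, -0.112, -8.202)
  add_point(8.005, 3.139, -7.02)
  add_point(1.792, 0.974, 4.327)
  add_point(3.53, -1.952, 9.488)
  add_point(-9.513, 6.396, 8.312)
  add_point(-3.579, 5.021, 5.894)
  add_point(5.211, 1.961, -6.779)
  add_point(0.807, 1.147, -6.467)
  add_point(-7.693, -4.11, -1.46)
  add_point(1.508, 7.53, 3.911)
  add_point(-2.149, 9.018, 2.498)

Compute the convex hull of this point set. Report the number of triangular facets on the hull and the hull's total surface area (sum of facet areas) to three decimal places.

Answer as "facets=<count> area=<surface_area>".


facets=22 area=1090.508

13 of the 19 inputs are extreme points: [0, 1, 3, 5, 6, 8, 9, 11, 12, 15, 16, 17, 18].

Area of each hull facet:
  f1: (p1, p6, p0) → 76.3079
  f2: (p5, p6, p0) → 106.4738
  f3: (p16, p5, p0) → 15.7392
  f4: (p8, p5, p6) → 78.1528
  f5: (p12, p1, p0) → 72.2105
  f6: (p12, p3, p1) → 81.4985
  f7: (p12, p3, p18) → 32.4995
  f8: (p12, p16, p0) → 53.1686
  f9: (p12, p16, p18) → 67.1411
  f10: (p11, p1, p6) → 46.0285
  f11: (p11, p3, p1) → 18.7426
  f12: (p15, p8, p5) → 29.7030
  f13: (p15, p16, p18) → 67.1865
  f14: (p15, p16, p5) → 23.0699
  f15: (p17, p3, p18) → 11.2110
  f16: (p9, p15, p18) → 45.7189
  f17: (p9, p15, p8) → 13.6499
  f18: (p9, p17, p18) → 27.2118
  f19: (p9, p17, p3) → 14.0602
  f20: (p9, p11, p3) → 89.7283
  f21: (p9, p8, p6) → 18.5036
  f22: (p9, p11, p6) → 102.5015
Σ area = 1090.508

Euler characteristic 13−33+22 = 2 ✓
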